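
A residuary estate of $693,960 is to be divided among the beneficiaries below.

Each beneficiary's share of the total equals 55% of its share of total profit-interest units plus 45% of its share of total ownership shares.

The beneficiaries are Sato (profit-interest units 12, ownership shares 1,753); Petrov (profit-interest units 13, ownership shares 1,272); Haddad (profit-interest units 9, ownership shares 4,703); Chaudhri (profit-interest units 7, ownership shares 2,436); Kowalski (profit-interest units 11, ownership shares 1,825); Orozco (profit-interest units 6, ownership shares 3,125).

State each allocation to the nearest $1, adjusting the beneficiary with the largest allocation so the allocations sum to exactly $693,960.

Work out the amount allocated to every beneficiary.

Sato: $115,188 · Petrov: $111,830 · Haddad: $156,398 · Chaudhri: $96,397 · Kowalski: $110,095 · Orozco: $104,052

Totals — profit-interest units 58, ownership shares 15,114.
Composite weights (55% profit-interest units + 45% ownership shares): Sato 0.1660; Petrov 0.1611; Haddad 0.2254; Chaudhri 0.1389; Kowalski 0.1586; Orozco 0.1499.
Raw shares: Sato 115,187.95; Petrov 111,830.29; Haddad 156,398.20; Chaudhri 96,396.66; Kowalski 110,094.94; Orozco 104,051.96.
After rounding ($1): Sato $115,188; Petrov $111,830; Haddad $156,398; Chaudhri $96,397; Kowalski $110,095; Orozco $104,052. Sum = $693,960.
Rounded total matches; no reconciliation needed.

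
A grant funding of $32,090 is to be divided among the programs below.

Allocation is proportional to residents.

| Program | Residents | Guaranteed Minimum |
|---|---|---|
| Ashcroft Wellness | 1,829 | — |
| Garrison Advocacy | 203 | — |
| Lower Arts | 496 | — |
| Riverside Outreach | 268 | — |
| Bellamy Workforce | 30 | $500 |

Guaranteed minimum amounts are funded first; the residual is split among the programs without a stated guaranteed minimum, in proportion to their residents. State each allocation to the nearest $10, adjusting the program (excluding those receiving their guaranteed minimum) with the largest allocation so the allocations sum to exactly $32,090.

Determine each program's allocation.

Ashcroft Wellness: $20,670 | Garrison Advocacy: $2,290 | Lower Arts: $5,600 | Riverside Outreach: $3,030 | Bellamy Workforce: $500

Minimums first: Bellamy Workforce $500. Remaining pool $31,590.
Remaining pool split over remaining residents 2,796: Ashcroft Wellness 20,664.56 → $20,660; Garrison Advocacy 2,293.55 → $2,290; Lower Arts 5,603.95 → $5,600; Riverside Outreach 3,027.94 → $3,030.
Rounding difference +$10 applied to Ashcroft Wellness → $20,670.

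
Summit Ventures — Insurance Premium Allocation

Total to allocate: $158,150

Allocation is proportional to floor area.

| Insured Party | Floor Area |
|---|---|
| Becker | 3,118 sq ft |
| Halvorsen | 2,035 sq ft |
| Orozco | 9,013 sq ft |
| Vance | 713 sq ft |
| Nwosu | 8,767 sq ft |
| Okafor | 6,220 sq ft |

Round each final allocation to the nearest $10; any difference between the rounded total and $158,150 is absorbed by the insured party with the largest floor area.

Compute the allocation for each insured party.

Becker: $16,510; Halvorsen: $10,780; Orozco: $47,720; Vance: $3,780; Nwosu: $46,420; Okafor: $32,940

Total floor area = 29,866.
Pro-rata amounts: Becker 3,118/29,866 × $158,150 = 16,510.80; Halvorsen 2,035/29,866 × $158,150 = 10,775.97; Orozco 9,013/29,866 × $158,150 = 47,726.71; Vance 713/29,866 × $158,150 = 3,775.56; Nwosu 8,767/29,866 × $158,150 = 46,424.06; Okafor 6,220/29,866 × $158,150 = 32,936.88.
At nearest $10: Becker $16,510; Halvorsen $10,780; Orozco $47,730; Vance $3,780; Nwosu $46,420; Okafor $32,940. Sum = $158,160.
Difference $158,150 − $158,160 = −$10 applied to largest floor area (Orozco): Orozco becomes $47,720.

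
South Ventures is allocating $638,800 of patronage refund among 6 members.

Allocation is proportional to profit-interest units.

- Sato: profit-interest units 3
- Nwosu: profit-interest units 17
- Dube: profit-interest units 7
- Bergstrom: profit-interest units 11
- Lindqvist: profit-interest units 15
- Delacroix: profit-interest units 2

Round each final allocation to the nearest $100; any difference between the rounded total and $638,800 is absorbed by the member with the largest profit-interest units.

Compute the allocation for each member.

Sum of profit-interest units: 3 + 17 + 7 + 11 + 15 + 2 = 55.
Pro-rata amounts: Sato 34,843.64; Nwosu 197,447.27; Dube 81,301.82; Bergstrom 127,760.00; Lindqvist 174,218.18; Delacroix 23,229.09.
At nearest $100: Sato $34,800; Nwosu $197,400; Dube $81,300; Bergstrom $127,800; Lindqvist $174,200; Delacroix $23,200. Sum = $638,700.
Difference $638,800 − $638,700 = +$100 applied to largest profit-interest units (Nwosu): Nwosu becomes $197,500.

Sato: $34,800; Nwosu: $197,500; Dube: $81,300; Bergstrom: $127,800; Lindqvist: $174,200; Delacroix: $23,200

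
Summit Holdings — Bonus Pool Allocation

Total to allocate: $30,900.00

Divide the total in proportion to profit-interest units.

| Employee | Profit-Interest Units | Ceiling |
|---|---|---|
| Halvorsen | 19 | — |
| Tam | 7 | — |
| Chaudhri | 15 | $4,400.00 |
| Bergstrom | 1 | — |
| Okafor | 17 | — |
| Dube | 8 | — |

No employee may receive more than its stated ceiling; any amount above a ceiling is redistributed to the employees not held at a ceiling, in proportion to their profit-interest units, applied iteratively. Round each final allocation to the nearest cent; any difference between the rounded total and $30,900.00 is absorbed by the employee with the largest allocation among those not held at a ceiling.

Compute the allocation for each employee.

Halvorsen: $9,682.69 | Tam: $3,567.31 | Chaudhri: $4,400.00 | Bergstrom: $509.62 | Okafor: $8,663.46 | Dube: $4,076.92

Profit-interest units total: 67.
Proportional shares (ignoring caps): Halvorsen 8,762.6866; Tam 3,228.3582; Chaudhri 6,917.9104; Bergstrom 461.1940; Okafor 7,840.2985; Dube 3,689.5522.
Capped: Chaudhri ($4,400.00); remaining pool $26,500.00 reallocated over remaining profit-interest units 52.
Shares after redistribution: Halvorsen 9,682.6923 → $9,682.69; Tam 3,567.3077 → $3,567.31; Bergstrom 509.6154 → $509.62; Okafor 8,663.4615 → $8,663.46; Dube 4,076.9231 → $4,076.92.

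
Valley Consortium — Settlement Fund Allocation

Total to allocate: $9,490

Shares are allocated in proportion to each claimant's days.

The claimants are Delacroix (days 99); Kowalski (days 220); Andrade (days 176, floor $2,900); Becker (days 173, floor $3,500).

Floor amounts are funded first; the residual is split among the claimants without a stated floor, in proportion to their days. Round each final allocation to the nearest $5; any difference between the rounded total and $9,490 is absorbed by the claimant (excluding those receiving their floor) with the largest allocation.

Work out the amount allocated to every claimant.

Fund the minimums — Andrade $2,900; Becker $3,500. Balance $3,090.
Balance split over remaining days 319: Delacroix 958.97 → $960; Kowalski 2,131.03 → $2,130.

Delacroix: $960 | Kowalski: $2,130 | Andrade: $2,900 | Becker: $3,500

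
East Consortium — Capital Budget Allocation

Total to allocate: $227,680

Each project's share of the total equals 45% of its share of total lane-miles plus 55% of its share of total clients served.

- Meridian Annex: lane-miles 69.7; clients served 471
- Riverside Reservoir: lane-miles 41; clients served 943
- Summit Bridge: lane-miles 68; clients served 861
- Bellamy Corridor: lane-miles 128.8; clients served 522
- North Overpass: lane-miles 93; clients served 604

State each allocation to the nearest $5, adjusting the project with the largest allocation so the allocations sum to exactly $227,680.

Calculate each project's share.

Meridian Annex: $35,175; Riverside Reservoir: $45,210; Summit Bridge: $49,100; Bellamy Corridor: $52,165; North Overpass: $46,030

Totals — lane-miles 400.5, clients served 3,401.
Composite weights (45% lane-miles + 55% clients served): Meridian Annex 0.1545; Riverside Reservoir 0.1986; Summit Bridge 0.2156; Bellamy Corridor 0.2291; North Overpass 0.2022.
Pro-rata amounts: Meridian Annex 35,172.78; Riverside Reservoir 45,209.66; Summit Bridge 49,097.59; Bellamy Corridor 52,169.56; North Overpass 46,030.42.
After rounding ($5): Meridian Annex $35,175; Riverside Reservoir $45,210; Summit Bridge $49,100; Bellamy Corridor $52,170; North Overpass $46,030. Sum = $227,685.
Difference $227,680 − $227,685 = −$5 applied to largest allocation (Bellamy Corridor): Bellamy Corridor becomes $52,165.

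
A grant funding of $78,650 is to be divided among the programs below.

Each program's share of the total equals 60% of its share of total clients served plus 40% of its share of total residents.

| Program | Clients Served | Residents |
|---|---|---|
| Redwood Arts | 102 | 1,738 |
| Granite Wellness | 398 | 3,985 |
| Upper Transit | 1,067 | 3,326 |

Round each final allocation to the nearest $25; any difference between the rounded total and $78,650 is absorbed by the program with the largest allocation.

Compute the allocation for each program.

Redwood Arts: $9,125 · Granite Wellness: $25,850 · Upper Transit: $43,675

Clients served total 1,567; residents total 9,049.
Blended shares (60% clients served + 40% residents): Redwood Arts 0.1159; Granite Wellness 0.3285; Upper Transit 0.5556.
Pro-rata amounts: Redwood Arts 9,114.09; Granite Wellness 25,840.08; Upper Transit 43,695.83.
Rounded to nearest $25: Redwood Arts $9,125; Granite Wellness $25,850; Upper Transit $43,700. Sum = $78,675.
Difference $78,650 − $78,675 = −$25 applied to largest allocation (Upper Transit): Upper Transit becomes $43,675.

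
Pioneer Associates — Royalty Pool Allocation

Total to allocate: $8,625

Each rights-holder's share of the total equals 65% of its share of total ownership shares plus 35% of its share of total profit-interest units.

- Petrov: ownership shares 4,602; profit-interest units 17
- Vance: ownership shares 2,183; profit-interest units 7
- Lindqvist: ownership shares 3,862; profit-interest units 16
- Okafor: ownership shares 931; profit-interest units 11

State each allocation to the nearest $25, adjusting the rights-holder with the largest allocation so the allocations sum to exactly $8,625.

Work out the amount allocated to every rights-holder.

Ownership shares total 11,578; profit-interest units total 51.
Combined weights (65% ownership shares + 35% profit-interest units): Petrov 0.3750; Vance 0.1706; Lindqvist 0.3266; Okafor 0.1278.
Proportional shares: Petrov 3,234.61; Vance 1,471.38; Lindqvist 2,817.10; Okafor 1,101.91.
After rounding ($25): Petrov $3,225; Vance $1,475; Lindqvist $2,825; Okafor $1,100. Sum = $8,625.
Sum already equals the total — no adjustment.

Petrov: $3,225 | Vance: $1,475 | Lindqvist: $2,825 | Okafor: $1,100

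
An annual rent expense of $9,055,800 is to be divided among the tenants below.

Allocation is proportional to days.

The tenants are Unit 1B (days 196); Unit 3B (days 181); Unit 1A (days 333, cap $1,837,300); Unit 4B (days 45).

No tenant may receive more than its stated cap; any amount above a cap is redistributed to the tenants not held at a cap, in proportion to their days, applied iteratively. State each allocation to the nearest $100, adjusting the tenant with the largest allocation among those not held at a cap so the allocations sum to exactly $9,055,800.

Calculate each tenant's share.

Unit 1B: $3,352,700; Unit 3B: $3,096,100; Unit 1A: $1,837,300; Unit 4B: $769,700

Sum of days: 755.
Proportional shares (ignoring caps): Unit 1B 2,350,909.67; Unit 3B 2,170,993.11; Unit 1A 3,994,147.55; Unit 4B 539,749.67.
Capped: Unit 1A ($1,837,300); remaining pool $7,218,500 reallocated over remaining days 422.
Remaining shares: Unit 1B 3,352,668.25 → $3,352,700; Unit 3B 3,096,086.49 → $3,096,100; Unit 4B 769,745.26 → $769,700.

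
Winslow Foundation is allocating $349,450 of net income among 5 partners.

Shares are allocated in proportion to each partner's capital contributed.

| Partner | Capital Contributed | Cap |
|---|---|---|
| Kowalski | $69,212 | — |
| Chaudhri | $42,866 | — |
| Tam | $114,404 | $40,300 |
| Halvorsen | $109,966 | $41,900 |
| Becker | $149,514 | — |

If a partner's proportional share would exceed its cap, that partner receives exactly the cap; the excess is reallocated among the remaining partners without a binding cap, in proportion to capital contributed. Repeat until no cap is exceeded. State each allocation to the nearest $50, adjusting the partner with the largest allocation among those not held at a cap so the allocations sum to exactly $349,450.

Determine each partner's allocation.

Kowalski: $70,700 · Chaudhri: $43,800 · Tam: $40,300 · Halvorsen: $41,900 · Becker: $152,750

Combined capital contributed = 485,962.
Unconstrained shares: Kowalski 49,769.60; Chaudhri 30,824.48; Tam 82,266.67; Halvorsen 79,075.36; Becker 107,513.89.
Capped: Tam ($40,300), Halvorsen ($41,900); remaining pool $267,250 reallocated over remaining capital contributed 261,592.
Redistributed shares: Kowalski 70,708.99 → $70,700; Chaudhri 43,793.15 → $43,800; Becker 152,747.85 → $152,750.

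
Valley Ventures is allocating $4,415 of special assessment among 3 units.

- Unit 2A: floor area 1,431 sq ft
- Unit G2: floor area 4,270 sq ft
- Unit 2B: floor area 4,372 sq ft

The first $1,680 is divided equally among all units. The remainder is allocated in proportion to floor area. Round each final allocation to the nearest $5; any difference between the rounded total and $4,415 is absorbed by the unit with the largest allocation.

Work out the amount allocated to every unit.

$1,680 shared equally gives $560 per unit.
Remainder $2,735 by floor area (total 10,073): Unit 2A 388.54 → $390; Unit G2 1,159.38 → $1,160; Unit 2B 1,187.08 → $1,185.
Totals: Unit 2A $560 + $390 = $950; Unit G2 $560 + $1,160 = $1,720; Unit 2B $560 + $1,185 = $1,745.

Unit 2A: $950; Unit G2: $1,720; Unit 2B: $1,745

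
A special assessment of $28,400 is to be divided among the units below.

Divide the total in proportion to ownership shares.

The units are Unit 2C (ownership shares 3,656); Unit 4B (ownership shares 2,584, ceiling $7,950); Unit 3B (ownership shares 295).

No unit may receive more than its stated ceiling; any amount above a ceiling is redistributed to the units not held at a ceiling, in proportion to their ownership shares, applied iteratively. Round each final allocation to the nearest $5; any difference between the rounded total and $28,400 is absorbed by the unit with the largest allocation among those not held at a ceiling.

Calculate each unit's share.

Total ownership shares = 6,535.
Unconstrained shares: Unit 2C 15,888.36; Unit 4B 11,229.63; Unit 3B 1,282.02.
Held at cap: Unit 4B ($7,950); remaining pool $20,450 reallocated over remaining ownership shares 3,951.
Redistributed shares: Unit 2C 18,923.11 → $18,925; Unit 3B 1,526.89 → $1,525.

Unit 2C: $18,925 · Unit 4B: $7,950 · Unit 3B: $1,525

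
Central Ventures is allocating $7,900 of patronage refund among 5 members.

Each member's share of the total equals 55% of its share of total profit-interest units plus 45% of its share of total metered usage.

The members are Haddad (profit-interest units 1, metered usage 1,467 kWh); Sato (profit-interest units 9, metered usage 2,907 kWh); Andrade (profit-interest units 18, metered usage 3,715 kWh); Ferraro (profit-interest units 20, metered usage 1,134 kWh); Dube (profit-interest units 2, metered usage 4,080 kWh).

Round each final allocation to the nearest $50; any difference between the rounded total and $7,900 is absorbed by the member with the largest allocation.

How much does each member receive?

Haddad: $500 | Sato: $1,550 | Andrade: $2,550 | Ferraro: $2,050 | Dube: $1,250

Profit-interest units total 50; metered usage total 13,303.
Combined weights (55% profit-interest units + 45% metered usage): Haddad 0.0606; Sato 0.1973; Andrade 0.3237; Ferraro 0.2584; Dube 0.1600.
Unrounded shares: Haddad 478.93; Sato 1,558.95; Andrade 2,556.97; Ferraro 2,041.04; Dube 1,264.11.
Rounded to nearest $50: Haddad $500; Sato $1,550; Andrade $2,550; Ferraro $2,050; Dube $1,250. Sum = $7,900.
No rounding difference to absorb.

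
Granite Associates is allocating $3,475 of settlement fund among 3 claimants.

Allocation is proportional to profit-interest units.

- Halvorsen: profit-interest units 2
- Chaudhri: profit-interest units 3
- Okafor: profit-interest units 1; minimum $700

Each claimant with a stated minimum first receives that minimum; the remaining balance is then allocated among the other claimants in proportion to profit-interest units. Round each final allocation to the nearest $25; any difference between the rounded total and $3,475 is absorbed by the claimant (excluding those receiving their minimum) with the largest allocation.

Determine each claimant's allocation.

Minimums first: Okafor $700. Remaining pool $2,775.
Remaining pool split over remaining profit-interest units 5: Halvorsen 1,110.00 → $1,100; Chaudhri 1,665.00 → $1,675.

Halvorsen: $1,100; Chaudhri: $1,675; Okafor: $700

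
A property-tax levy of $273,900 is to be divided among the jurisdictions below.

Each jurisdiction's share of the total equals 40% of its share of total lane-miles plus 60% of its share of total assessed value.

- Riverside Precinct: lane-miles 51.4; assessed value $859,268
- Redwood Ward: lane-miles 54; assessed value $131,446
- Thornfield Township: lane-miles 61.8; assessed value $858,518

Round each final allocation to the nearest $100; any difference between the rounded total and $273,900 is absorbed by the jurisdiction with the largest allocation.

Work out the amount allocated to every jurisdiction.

Lane-miles total 167.2; assessed value total 1,849,232.
Combined weights (40% lane-miles + 60% assessed value): Riverside Precinct 0.4018; Redwood Ward 0.1718; Thornfield Township 0.4264.
Unrounded shares: Riverside Precinct 110,043.09; Redwood Ward 47,065.73; Thornfield Township 116,791.18.
At nearest $100: Riverside Precinct $110,000; Redwood Ward $47,100; Thornfield Township $116,800. Sum = $273,900.
No rounding difference to absorb.

Riverside Precinct: $110,000 | Redwood Ward: $47,100 | Thornfield Township: $116,800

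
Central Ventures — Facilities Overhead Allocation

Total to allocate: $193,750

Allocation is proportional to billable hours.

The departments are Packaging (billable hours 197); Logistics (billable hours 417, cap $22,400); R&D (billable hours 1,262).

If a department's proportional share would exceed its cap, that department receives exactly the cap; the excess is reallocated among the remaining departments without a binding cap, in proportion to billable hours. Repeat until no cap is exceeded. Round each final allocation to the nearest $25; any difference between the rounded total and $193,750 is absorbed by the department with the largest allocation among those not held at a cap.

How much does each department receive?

Sum of billable hours: 1,876.
Pro-rata shares before constraints: Packaging 20,345.82; Logistics 43,067.03; R&D 130,337.15.
Capped: Logistics ($22,400); remaining pool $171,350 reallocated over remaining billable hours 1,459.
Remaining shares: Packaging 23,136.36 → $23,125; R&D 148,213.64 → $148,225.

Packaging: $23,125 | Logistics: $22,400 | R&D: $148,225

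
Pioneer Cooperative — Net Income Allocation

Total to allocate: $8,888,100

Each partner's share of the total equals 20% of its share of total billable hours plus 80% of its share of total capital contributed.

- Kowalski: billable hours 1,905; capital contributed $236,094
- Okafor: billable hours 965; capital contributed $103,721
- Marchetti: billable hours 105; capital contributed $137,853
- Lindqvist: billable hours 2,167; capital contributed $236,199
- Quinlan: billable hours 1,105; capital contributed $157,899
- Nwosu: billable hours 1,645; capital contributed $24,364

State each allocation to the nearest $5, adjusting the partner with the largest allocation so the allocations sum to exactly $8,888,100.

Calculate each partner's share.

Billable hours total 7,892; capital contributed total 896,130.
Blended shares (20% billable hours + 80% capital contributed): Kowalski 0.2590; Okafor 0.1170; Marchetti 0.1257; Lindqvist 0.2658; Quinlan 0.1690; Nwosu 0.0634.
Pro-rata amounts: Kowalski 2,302,412.27; Okafor 1,040,349.84; Marchetti 1,117,466.17; Lindqvist 2,362,259.14; Quinlan 1,501,767.499; Nwosu 563,845.07.
Rounded to nearest $5: Kowalski $2,302,410; Okafor $1,040,350; Marchetti $1,117,465; Lindqvist $2,362,260; Quinlan $1,501,765; Nwosu $563,845. Sum = $8,888,095.
Difference $8,888,100 − $8,888,095 = +$5 applied to largest allocation (Lindqvist): Lindqvist becomes $2,362,265.

Kowalski: $2,302,410; Okafor: $1,040,350; Marchetti: $1,117,465; Lindqvist: $2,362,265; Quinlan: $1,501,765; Nwosu: $563,845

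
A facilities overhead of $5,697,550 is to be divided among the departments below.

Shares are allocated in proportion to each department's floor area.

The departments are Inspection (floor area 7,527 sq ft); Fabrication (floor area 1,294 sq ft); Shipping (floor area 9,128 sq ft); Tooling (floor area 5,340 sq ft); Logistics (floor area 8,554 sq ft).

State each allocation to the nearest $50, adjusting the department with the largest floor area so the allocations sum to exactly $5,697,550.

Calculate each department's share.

Inspection: $1,346,800; Fabrication: $231,550; Shipping: $1,633,200; Tooling: $955,450; Logistics: $1,530,550

Sum of floor area: 31,843.
Pro-rata amounts: Inspection 7,527/31,843 × $5,697,550 = 1,346,778.22; Fabrication 1,294/31,843 × $5,697,550 = 231,530.63; Shipping 9,128/31,843 × $5,697,550 = 1,633,239.22; Tooling 5,340/31,843 × $5,697,550 = 955,466.41; Logistics 8,554/31,843 × $5,697,550 = 1,530,535.52.
Rounded to nearest $50: Inspection $1,346,800; Fabrication $231,550; Shipping $1,633,250; Tooling $955,450; Logistics $1,530,550. Sum = $5,697,600.
Difference $5,697,550 − $5,697,600 = −$50 applied to largest floor area (Shipping): Shipping becomes $1,633,200.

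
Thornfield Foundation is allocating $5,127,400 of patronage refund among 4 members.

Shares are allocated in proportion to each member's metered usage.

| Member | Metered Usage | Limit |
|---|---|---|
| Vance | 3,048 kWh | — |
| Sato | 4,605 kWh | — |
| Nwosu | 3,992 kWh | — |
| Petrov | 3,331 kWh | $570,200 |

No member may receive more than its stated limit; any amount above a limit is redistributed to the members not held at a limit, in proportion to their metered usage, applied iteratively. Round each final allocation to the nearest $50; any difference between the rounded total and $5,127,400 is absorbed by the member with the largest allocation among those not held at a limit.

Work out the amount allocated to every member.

Metered usage total: 14,976.
Unconstrained shares: Vance 1,043,557.37; Sato 1,576,634.42; Nwosu 1,366,758.87; Petrov 1,140,449.35.
Held at cap: Petrov ($570,200); remaining pool $4,557,200 reallocated over remaining metered usage 11,645.
Remaining shares: Vance 1,192,816.28 → $1,192,800; Sato 1,802,138.77 → $1,802,150; Nwosu 1,562,244.95 → $1,562,250.

Vance: $1,192,800 | Sato: $1,802,150 | Nwosu: $1,562,250 | Petrov: $570,200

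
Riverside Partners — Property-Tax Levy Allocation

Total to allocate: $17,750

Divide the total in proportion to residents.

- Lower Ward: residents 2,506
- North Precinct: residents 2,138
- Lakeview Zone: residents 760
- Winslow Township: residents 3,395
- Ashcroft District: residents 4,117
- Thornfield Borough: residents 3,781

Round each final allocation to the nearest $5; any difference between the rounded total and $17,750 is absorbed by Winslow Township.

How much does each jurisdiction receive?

Lower Ward: $2,665 · North Precinct: $2,275 · Lakeview Zone: $810 · Winslow Township: $3,605 · Ashcroft District: $4,375 · Thornfield Borough: $4,020

Total residents = 16,697.
Pro-rata amounts: Lower Ward 2,506/16,697 × $17,750 = 2,664.04; North Precinct 2,138/16,697 × $17,750 = 2,272.83; Lakeview Zone 760/16,697 × $17,750 = 807.93; Winslow Township 3,395/16,697 × $17,750 = 3,609.11; Ashcroft District 4,117/16,697 × $17,750 = 4,376.64; Thornfield Borough 3,781/16,697 × $17,750 = 4,019.45.
At nearest $5: Lower Ward $2,665; North Precinct $2,275; Lakeview Zone $810; Winslow Township $3,610; Ashcroft District $4,375; Thornfield Borough $4,020. Sum = $17,755.
Difference $17,750 − $17,755 = −$5 applied to Winslow Township: Winslow Township becomes $3,605.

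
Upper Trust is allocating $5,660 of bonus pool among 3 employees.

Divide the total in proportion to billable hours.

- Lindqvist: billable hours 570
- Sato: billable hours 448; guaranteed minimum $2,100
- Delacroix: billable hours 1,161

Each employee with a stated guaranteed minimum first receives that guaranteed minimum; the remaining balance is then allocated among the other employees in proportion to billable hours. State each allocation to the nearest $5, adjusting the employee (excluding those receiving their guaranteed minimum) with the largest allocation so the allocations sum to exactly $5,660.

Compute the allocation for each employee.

Fund the minimums — Sato $2,100. Residual $3,560.
Residual split over remaining billable hours 1,731: Lindqvist 1,172.27 → $1,170; Delacroix 2,387.73 → $2,390.

Lindqvist: $1,170 | Sato: $2,100 | Delacroix: $2,390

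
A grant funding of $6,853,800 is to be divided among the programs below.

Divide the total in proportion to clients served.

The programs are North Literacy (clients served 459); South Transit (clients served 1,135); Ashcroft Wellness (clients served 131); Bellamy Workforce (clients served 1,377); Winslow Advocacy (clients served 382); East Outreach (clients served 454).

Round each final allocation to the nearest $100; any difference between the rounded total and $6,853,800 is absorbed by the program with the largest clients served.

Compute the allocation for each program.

North Literacy: $798,900; South Transit: $1,975,400; Ashcroft Wellness: $228,000; Bellamy Workforce: $2,396,500; Winslow Advocacy: $664,800; East Outreach: $790,200

Combined clients served = 3,938.
Proportional shares: North Literacy 459/3,938 × $6,853,800 = 798,855.82; South Transit 1,135/3,938 × $6,853,800 = 1,975,384.21; Ashcroft Wellness 131/3,938 × $6,853,800 = 227,995.89; Bellamy Workforce 1,377/3,938 × $6,853,800 = 2,396,567.45; Winslow Advocacy 382/3,938 × $6,853,800 = 664,842.97; East Outreach 454/3,938 × $6,853,800 = 790,153.68.
At nearest $100: North Literacy $798,900; South Transit $1,975,400; Ashcroft Wellness $228,000; Bellamy Workforce $2,396,600; Winslow Advocacy $664,800; East Outreach $790,200. Sum = $6,853,900.
Difference $6,853,800 − $6,853,900 = −$100 applied to largest clients served (Bellamy Workforce): Bellamy Workforce becomes $2,396,500.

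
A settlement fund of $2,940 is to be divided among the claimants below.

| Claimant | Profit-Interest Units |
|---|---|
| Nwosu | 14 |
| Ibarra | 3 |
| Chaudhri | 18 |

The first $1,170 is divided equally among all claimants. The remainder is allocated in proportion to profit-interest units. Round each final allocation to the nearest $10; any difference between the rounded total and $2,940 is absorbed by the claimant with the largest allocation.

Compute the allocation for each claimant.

Nwosu: $1,100 | Ibarra: $540 | Chaudhri: $1,300

Equal tier: $1,170 ÷ 3 = $390 apiece.
Remainder $1,770 by profit-interest units (total 35): Nwosu 708.00 → $710; Ibarra 151.71 → $150; Chaudhri 910.29 → $910.
Totals: Nwosu $390 + $710 = $1,100; Ibarra $390 + $150 = $540; Chaudhri $390 + $910 = $1,300.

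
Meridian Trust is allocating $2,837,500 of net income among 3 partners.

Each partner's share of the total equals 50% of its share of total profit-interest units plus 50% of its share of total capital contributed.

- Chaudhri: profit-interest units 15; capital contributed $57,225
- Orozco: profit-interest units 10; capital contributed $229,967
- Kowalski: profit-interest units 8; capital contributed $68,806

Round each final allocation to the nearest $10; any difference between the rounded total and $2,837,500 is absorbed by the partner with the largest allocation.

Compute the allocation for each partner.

Totals — profit-interest units 33, capital contributed 355,998.
Composite weights (50% profit-interest units + 50% capital contributed): Chaudhri 0.3076; Orozco 0.4745; Kowalski 0.2179.
Unrounded shares: Chaudhri 872,943.74; Orozco 1,346,406.02; Kowalski 618,150.24.
After rounding ($10): Chaudhri $872,940; Orozco $1,346,410; Kowalski $618,150. Sum = $2,837,500.
No rounding difference to absorb.

Chaudhri: $872,940 · Orozco: $1,346,410 · Kowalski: $618,150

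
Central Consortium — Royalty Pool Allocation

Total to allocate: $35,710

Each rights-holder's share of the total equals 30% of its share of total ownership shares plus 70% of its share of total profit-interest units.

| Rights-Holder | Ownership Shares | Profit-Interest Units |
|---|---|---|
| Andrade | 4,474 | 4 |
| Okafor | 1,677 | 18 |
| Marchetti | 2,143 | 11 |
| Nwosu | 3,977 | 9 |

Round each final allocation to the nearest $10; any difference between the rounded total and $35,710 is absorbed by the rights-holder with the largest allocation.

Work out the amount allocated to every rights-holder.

Andrade: $6,290 | Okafor: $12,170 | Marchetti: $8,420 | Nwosu: $8,830

Ownership shares total 12,271; profit-interest units total 42.
Blended shares (30% ownership shares + 70% profit-interest units): Andrade 0.1760; Okafor 0.3410; Marchetti 0.2357; Nwosu 0.2472.
Unrounded shares: Andrade 6,286.62; Okafor 12,177.08; Marchetti 8,417.75; Nwosu 8,828.56.
Rounded to nearest $10: Andrade $6,290; Okafor $12,180; Marchetti $8,420; Nwosu $8,830. Sum = $35,720.
Difference $35,710 − $35,720 = −$10 applied to largest allocation (Okafor): Okafor becomes $12,170.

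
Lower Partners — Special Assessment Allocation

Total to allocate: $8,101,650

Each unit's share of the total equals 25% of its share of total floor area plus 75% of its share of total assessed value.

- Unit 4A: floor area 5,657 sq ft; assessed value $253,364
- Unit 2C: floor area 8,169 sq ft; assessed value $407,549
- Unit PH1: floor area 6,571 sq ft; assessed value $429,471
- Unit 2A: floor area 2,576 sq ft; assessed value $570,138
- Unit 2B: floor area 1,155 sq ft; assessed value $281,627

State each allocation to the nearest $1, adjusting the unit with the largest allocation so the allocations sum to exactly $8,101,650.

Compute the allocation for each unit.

Totals — floor area 24,128, assessed value 1,942,149.
Blended shares (25% floor area + 75% assessed value): Unit 4A 0.1565; Unit 2C 0.2420; Unit PH1 0.2339; Unit 2A 0.2469; Unit 2B 0.1207.
Unrounded shares: Unit 4A 1,267,552.49; Unit 2C 1,960,806.61; Unit PH1 1,895,248.84; Unit 2A 1,999,983.58; Unit 2B 978,058.48.
At nearest $1: Unit 4A $1,267,552; Unit 2C $1,960,807; Unit PH1 $1,895,249; Unit 2A $1,999,984; Unit 2B $978,058. Sum = $8,101,650.
Rounded total matches; no reconciliation needed.

Unit 4A: $1,267,552; Unit 2C: $1,960,807; Unit PH1: $1,895,249; Unit 2A: $1,999,984; Unit 2B: $978,058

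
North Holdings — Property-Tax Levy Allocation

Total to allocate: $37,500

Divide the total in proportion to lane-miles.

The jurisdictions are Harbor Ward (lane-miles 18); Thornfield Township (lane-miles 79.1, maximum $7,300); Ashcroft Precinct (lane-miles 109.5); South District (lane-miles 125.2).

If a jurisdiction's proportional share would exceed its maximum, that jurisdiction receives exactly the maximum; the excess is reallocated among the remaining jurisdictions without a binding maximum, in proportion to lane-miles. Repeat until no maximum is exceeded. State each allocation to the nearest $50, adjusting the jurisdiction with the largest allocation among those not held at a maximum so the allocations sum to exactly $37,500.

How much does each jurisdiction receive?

Total lane-miles = 331.8.
Unconstrained shares: Harbor Ward 2,034.36; Thornfield Township 8,939.87; Ashcroft Precinct 12,375.68; South District 14,150.09.
Cap binds for Thornfield Township ($7,300); balance $30,200 reallocated over remaining lane-miles 252.7.
Shares after redistribution: Harbor Ward 2,151.17 → $2,150; Ashcroft Precinct 13,086.27 → $13,100; South District 14,962.56 → $14,950.

Harbor Ward: $2,150; Thornfield Township: $7,300; Ashcroft Precinct: $13,100; South District: $14,950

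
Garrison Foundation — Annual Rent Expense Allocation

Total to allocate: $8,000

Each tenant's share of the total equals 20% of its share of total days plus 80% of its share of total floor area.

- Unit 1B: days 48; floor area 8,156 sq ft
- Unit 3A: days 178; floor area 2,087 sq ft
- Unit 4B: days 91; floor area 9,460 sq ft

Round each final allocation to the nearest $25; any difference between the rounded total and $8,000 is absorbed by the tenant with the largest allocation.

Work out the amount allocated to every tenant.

Unit 1B: $2,900 | Unit 3A: $1,575 | Unit 4B: $3,525

Totals — days 317, floor area 19,703.
Combined weights (20% days + 80% floor area): Unit 1B 0.3614; Unit 3A 0.1970; Unit 4B 0.4415.
Proportional shares: Unit 1B 2,891.53; Unit 3A 1,576.33; Unit 4B 3,532.14.
After rounding ($25): Unit 1B $2,900; Unit 3A $1,575; Unit 4B $3,525. Sum = $8,000.
Sum already equals the total — no adjustment.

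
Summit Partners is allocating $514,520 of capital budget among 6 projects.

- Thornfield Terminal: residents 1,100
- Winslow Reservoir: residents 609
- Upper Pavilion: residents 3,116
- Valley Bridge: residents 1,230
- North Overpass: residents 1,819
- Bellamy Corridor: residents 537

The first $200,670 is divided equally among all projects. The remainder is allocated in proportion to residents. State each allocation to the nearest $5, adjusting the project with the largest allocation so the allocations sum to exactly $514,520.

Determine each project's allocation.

Equal tier: $200,670 ÷ 6 = $33,445 apiece.
Remainder $313,850 by residents (total 8,411): Thornfield Terminal 41,045.65 → $41,045; Winslow Reservoir 22,724.37 → $22,725; Upper Pavilion 116,271.14 → $116,270; Valley Bridge 45,896.50 → $45,895; North Overpass 67,874.59 → $67,875; Bellamy Corridor 20,037.74 → $20,040.
Totals: Thornfield Terminal $33,445 + $41,045 = $74,490; Winslow Reservoir $33,445 + $22,725 = $56,170; Upper Pavilion $33,445 + $116,270 = $149,715; Valley Bridge $33,445 + $45,895 = $79,340; North Overpass $33,445 + $67,875 = $101,320; Bellamy Corridor $33,445 + $20,040 = $53,485.

Thornfield Terminal: $74,490 · Winslow Reservoir: $56,170 · Upper Pavilion: $149,715 · Valley Bridge: $79,340 · North Overpass: $101,320 · Bellamy Corridor: $53,485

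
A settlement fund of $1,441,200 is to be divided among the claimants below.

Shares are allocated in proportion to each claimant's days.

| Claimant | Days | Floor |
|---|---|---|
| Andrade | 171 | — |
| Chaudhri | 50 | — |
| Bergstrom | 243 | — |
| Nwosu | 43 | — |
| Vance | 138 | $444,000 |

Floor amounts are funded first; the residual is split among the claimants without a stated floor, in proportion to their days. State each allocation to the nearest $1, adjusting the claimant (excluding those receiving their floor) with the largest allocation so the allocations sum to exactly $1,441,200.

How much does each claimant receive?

Andrade: $336,334 · Chaudhri: $98,343 · Bergstrom: $477,948 · Nwosu: $84,575 · Vance: $444,000

Fund the minimums — Vance $444,000. Remaining pool $997,200.
Remaining pool split over remaining days 507: Andrade 336,333.73 → $336,334; Chaudhri 98,343.20 → $98,343; Bergstrom 477,947.93 → $477,948; Nwosu 84,575.15 → $84,575.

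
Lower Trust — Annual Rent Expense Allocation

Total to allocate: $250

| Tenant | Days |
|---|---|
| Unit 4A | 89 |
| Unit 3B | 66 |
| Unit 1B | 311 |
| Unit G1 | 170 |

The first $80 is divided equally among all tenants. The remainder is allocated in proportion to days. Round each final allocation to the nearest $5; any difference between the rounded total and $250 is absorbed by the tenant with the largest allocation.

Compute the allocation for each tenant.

Unit 4A: $45; Unit 3B: $40; Unit 1B: $100; Unit G1: $65

Equal tier: $80 ÷ 4 = $20 apiece.
Remainder $170 by days (total 636): Unit 4A 23.79 → $25; Unit 3B 17.64 → $20; Unit 1B 83.13 → $85; Unit G1 45.44 → $45.
Rounding difference −$5 on remainder applied to Unit 1B.
Totals: Unit 4A $20 + $25 = $45; Unit 3B $20 + $20 = $40; Unit 1B $20 + $80 = $100; Unit G1 $20 + $45 = $65.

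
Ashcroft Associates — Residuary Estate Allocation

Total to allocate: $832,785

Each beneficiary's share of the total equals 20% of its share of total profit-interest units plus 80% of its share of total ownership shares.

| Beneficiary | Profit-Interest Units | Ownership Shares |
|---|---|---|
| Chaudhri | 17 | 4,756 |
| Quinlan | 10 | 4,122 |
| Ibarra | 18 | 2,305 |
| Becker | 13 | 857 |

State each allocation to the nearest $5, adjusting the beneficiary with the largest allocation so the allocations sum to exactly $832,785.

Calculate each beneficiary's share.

Chaudhri: $311,990 | Quinlan: $256,805 | Ibarra: $179,235 | Becker: $84,755

Profit-interest units total 58; ownership shares total 12,040.
Combined weights (20% profit-interest units + 80% ownership shares): Chaudhri 0.3746; Quinlan 0.3084; Ibarra 0.2152; Becker 0.1018.
Proportional shares: Chaudhri 311,989.56; Quinlan 256,805.75; Ibarra 179,236.24; Becker 84,753.45.
After rounding ($5): Chaudhri $311,990; Quinlan $256,805; Ibarra $179,235; Becker $84,755. Sum = $832,785.
No rounding difference to absorb.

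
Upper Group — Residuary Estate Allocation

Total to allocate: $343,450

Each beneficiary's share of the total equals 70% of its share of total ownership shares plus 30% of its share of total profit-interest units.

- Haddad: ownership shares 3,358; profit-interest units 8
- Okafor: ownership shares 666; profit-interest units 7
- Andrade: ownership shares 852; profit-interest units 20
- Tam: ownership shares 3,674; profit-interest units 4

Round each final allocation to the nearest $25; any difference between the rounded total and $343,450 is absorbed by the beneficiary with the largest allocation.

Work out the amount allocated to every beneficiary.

Haddad: $115,550 · Okafor: $37,225 · Andrade: $76,800 · Tam: $113,875

Ownership shares total 8,550; profit-interest units total 39.
Combined weights (70% ownership shares + 30% profit-interest units): Haddad 0.3365; Okafor 0.1084; Andrade 0.2236; Tam 0.3316.
Raw shares: Haddad 115,558.02; Okafor 37,220.52; Andrade 76,795.61; Tam 113,875.85.
After rounding ($25): Haddad $115,550; Okafor $37,225; Andrade $76,800; Tam $113,875. Sum = $343,450.
Rounded total matches; no reconciliation needed.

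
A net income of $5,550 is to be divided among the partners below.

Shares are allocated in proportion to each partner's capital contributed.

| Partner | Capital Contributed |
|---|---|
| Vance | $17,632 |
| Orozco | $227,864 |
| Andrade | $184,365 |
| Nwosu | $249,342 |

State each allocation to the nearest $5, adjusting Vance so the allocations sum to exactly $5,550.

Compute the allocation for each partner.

Vance: $150; Orozco: $1,860; Andrade: $1,505; Nwosu: $2,035

Capital contributed total: 679,203.
Proportional shares: Vance 17,632/679,203 × $5,550 = 144.08; Orozco 227,864/679,203 × $5,550 = 1,861.95; Andrade 184,365/679,203 × $5,550 = 1,506.51; Nwosu 249,342/679,203 × $5,550 = 2,037.46.
After rounding ($5): Vance $145; Orozco $1,860; Andrade $1,505; Nwosu $2,035. Sum = $5,545.
Difference $5,550 − $5,545 = +$5 applied to Vance: Vance becomes $150.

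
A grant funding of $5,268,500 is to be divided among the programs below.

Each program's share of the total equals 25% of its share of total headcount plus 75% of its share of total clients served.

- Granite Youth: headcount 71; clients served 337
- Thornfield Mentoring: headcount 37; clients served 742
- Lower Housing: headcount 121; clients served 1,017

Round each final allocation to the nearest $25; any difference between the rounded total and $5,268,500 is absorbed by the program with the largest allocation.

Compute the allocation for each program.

Granite Youth: $1,043,675 | Thornfield Mentoring: $1,611,625 | Lower Housing: $2,613,200

Headcount total 229; clients served total 2,096.
Composite weights (25% headcount + 75% clients served): Granite Youth 0.1981; Thornfield Mentoring 0.3059; Lower Housing 0.4960.
Raw shares: Granite Youth 1,043,677.99; Thornfield Mentoring 1,611,627.50; Lower Housing 2,613,194.51.
After rounding ($25): Granite Youth $1,043,675; Thornfield Mentoring $1,611,625; Lower Housing $2,613,200. Sum = $5,268,500.
Rounded total matches; no reconciliation needed.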